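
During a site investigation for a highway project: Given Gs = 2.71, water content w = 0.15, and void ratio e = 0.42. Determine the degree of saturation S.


Using S = Gs * w / e
S = 2.71 * 0.15 / 0.42
S = 0.9679


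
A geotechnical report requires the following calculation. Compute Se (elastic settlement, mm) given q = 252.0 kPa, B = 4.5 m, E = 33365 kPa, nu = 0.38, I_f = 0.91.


Using Se = q * B * (1 - nu^2) * I_f / E
1 - nu^2 = 1 - 0.38^2 = 0.8556
Se = 252.0 * 4.5 * 0.8556 * 0.91 / 33365
Se = 0.026463 m
Convert to mm: Se = 0.026463 * 1000 = 26.463 mm


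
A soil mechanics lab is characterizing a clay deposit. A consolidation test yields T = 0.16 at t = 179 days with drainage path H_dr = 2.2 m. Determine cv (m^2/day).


Using cv = T * H_dr^2 / t
H_dr^2 = 2.2^2 = 4.84
cv = 0.16 * 4.84 / 179
cv = 0.00433 m^2/day


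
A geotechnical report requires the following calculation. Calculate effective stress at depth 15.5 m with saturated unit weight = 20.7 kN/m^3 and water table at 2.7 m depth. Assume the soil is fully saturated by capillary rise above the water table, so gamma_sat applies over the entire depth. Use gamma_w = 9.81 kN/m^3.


Total stress = gamma_sat * depth
sigma = 20.7 * 15.5 = 320.85 kPa
Pore water pressure u = gamma_w * (depth - d_wt)
u = 9.81 * (15.5 - 2.7) = 125.568 kPa
Effective stress = sigma - u
sigma' = 320.85 - 125.568 = 195.28 kPa


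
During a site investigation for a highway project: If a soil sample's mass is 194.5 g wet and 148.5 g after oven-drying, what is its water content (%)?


Using w = (m_wet - m_dry) / m_dry * 100
m_wet - m_dry = 194.5 - 148.5 = 46.0 g
w = 46.0 / 148.5 * 100
w = 30.98 %


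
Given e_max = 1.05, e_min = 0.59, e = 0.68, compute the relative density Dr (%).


Result: 80.43 %

Derivation:
Using Dr = (e_max - e) / (e_max - e_min) * 100
e_max - e = 1.05 - 0.68 = 0.37
e_max - e_min = 1.05 - 0.59 = 0.46
Dr = 0.37 / 0.46 * 100
Dr = 80.43 %


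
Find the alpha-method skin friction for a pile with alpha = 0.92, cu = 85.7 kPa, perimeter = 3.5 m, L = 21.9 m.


Using Qs = alpha * cu * perimeter * L
Qs = 0.92 * 85.7 * 3.5 * 21.9
Qs = 6043.39 kN


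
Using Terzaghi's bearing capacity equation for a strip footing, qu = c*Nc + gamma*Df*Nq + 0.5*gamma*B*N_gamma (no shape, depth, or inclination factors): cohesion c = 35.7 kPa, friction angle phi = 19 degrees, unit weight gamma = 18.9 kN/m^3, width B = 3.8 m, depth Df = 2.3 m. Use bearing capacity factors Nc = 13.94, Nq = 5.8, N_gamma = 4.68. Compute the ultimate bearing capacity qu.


Compute qu = c*Nc + gamma*Df*Nq + 0.5*gamma*B*N_gamma
Term 1: 35.7 * 13.94 = 497.658
Term 2: 18.9 * 2.3 * 5.8 = 252.126
Term 3: 0.5 * 18.9 * 3.8 * 4.68 = 168.0588
qu = 497.658 + 252.126 + 168.0588
qu = 917.84 kPa


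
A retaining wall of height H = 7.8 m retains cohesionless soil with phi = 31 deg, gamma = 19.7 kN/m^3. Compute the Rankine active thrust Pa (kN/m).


Result: 191.83 kN/m

Derivation:
Compute active earth pressure coefficient:
Ka = tan^2(45 - phi/2) = tan^2(29.5) = 0.320099
Compute active force:
Pa = 0.5 * Ka * gamma * H^2
Pa = 0.5 * 0.320099 * 19.7 * 7.8^2
Pa = 191.83 kN/m


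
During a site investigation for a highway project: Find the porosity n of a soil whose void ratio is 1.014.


Using the relation n = e / (1 + e)
n = 1.014 / (1 + 1.014)
n = 1.014 / 2.014
n = 0.5035


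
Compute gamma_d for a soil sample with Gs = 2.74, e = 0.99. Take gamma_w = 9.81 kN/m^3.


Using gamma_d = Gs * gamma_w / (1 + e)
gamma_d = 2.74 * 9.81 / (1 + 0.99)
gamma_d = 2.74 * 9.81 / 1.99
gamma_d = 13.507 kN/m^3


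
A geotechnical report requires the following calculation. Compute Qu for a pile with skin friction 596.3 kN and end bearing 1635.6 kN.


Result: 2231.9 kN

Derivation:
Using Qu = Qf + Qb
Qu = 596.3 + 1635.6
Qu = 2231.9 kN


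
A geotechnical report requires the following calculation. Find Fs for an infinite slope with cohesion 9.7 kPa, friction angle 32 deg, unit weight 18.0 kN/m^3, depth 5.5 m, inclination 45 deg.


Using Fs = c / (gamma*H*sin(beta)*cos(beta)) + tan(phi)/tan(beta)
Cohesion contribution = 9.7 / (18.0*5.5*sin(45)*cos(45))
Cohesion contribution = 0.19596
Friction contribution = tan(32)/tan(45) = 0.624869
Fs = 0.19596 + 0.624869
Fs = 0.821


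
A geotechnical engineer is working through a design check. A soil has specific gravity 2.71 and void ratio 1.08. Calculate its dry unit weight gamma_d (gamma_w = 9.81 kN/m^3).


Result: 12.781 kN/m^3

Derivation:
Using gamma_d = Gs * gamma_w / (1 + e)
gamma_d = 2.71 * 9.81 / (1 + 1.08)
gamma_d = 2.71 * 9.81 / 2.08
gamma_d = 12.781 kN/m^3


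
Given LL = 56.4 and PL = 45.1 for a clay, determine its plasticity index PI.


Result: 11.3

Derivation:
Using PI = LL - PL
PI = 56.4 - 45.1
PI = 11.3


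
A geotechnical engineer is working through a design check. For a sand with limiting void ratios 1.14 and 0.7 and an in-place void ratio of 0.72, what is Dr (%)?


Result: 95.45 %

Derivation:
Using Dr = (e_max - e) / (e_max - e_min) * 100
e_max - e = 1.14 - 0.72 = 0.42
e_max - e_min = 1.14 - 0.7 = 0.44
Dr = 0.42 / 0.44 * 100
Dr = 95.45 %


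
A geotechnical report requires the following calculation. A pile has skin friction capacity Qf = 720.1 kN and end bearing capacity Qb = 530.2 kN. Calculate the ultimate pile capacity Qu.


Using Qu = Qf + Qb
Qu = 720.1 + 530.2
Qu = 1250.3 kN


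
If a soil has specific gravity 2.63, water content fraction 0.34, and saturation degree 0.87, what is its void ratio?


Using the relation e = Gs * w / S
e = 2.63 * 0.34 / 0.87
e = 1.0278


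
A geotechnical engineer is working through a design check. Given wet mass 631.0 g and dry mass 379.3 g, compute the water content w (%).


Using w = (m_wet - m_dry) / m_dry * 100
m_wet - m_dry = 631.0 - 379.3 = 251.7 g
w = 251.7 / 379.3 * 100
w = 66.36 %


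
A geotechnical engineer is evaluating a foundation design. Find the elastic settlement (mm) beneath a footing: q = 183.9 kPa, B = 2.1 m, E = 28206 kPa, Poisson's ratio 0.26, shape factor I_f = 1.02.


Using Se = q * B * (1 - nu^2) * I_f / E
1 - nu^2 = 1 - 0.26^2 = 0.9324
Se = 183.9 * 2.1 * 0.9324 * 1.02 / 28206
Se = 0.013022 m
Convert to mm: Se = 0.013022 * 1000 = 13.022 mm


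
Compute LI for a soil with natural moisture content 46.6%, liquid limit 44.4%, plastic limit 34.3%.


First compute the plasticity index:
PI = LL - PL = 44.4 - 34.3 = 10.1
Then compute the liquidity index:
LI = (w - PL) / PI
LI = (46.6 - 34.3) / 10.1
LI = 1.218


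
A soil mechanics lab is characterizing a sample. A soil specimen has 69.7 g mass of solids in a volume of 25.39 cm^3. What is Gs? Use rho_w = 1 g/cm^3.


Result: 2.745

Derivation:
Using Gs = m_s / (V_s * rho_w)
Since rho_w = 1 g/cm^3:
Gs = 69.7 / 25.39
Gs = 2.745


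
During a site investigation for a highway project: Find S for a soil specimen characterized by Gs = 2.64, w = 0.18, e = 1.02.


Result: 0.4659

Derivation:
Using S = Gs * w / e
S = 2.64 * 0.18 / 1.02
S = 0.4659


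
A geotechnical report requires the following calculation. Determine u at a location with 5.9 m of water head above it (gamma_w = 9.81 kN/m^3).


Result: 57.88 kPa

Derivation:
Using u = gamma_w * h_w
u = 9.81 * 5.9
u = 57.88 kPa


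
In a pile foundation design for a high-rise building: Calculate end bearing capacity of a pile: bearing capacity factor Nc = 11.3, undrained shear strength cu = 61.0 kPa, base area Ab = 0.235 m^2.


Using Qb = Nc * cu * Ab
Qb = 11.3 * 61.0 * 0.235
Qb = 161.99 kN


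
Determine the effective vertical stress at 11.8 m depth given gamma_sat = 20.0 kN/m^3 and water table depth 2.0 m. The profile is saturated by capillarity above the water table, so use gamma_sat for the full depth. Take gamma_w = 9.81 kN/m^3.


Result: 139.86 kPa

Derivation:
Total stress = gamma_sat * depth
sigma = 20.0 * 11.8 = 236.0 kPa
Pore water pressure u = gamma_w * (depth - d_wt)
u = 9.81 * (11.8 - 2.0) = 96.138 kPa
Effective stress = sigma - u
sigma' = 236.0 - 96.138 = 139.86 kPa


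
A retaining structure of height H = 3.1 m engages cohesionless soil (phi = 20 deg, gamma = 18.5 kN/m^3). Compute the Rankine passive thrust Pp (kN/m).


Compute passive earth pressure coefficient:
Kp = tan^2(45 + phi/2) = tan^2(55.0) = 2.039607
Compute passive force:
Pp = 0.5 * Kp * gamma * H^2
Pp = 0.5 * 2.039607 * 18.5 * 3.1^2
Pp = 181.31 kN/m


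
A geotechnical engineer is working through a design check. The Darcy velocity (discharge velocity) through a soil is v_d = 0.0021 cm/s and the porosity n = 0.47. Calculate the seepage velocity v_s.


Using v_s = v_d / n
v_s = 0.0021 / 0.47
v_s = 0.00447 cm/s


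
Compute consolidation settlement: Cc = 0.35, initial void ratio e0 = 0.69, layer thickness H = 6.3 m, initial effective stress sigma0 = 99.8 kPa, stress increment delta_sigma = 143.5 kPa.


Using Sc = Cc * H / (1 + e0) * log10((sigma0 + delta_sigma) / sigma0)
Stress ratio = (99.8 + 143.5) / 99.8 = 2.43788
log10(2.43788) = 0.387012
Cc * H / (1 + e0) = 0.35 * 6.3 / (1 + 0.69) = 1.30473
Sc = 1.30473 * 0.387012
Sc = 0.5049 m


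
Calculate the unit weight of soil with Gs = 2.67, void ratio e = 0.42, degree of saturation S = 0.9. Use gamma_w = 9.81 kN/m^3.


Using gamma = gamma_w * (Gs + S*e) / (1 + e)
Numerator: Gs + S*e = 2.67 + 0.9*0.42 = 3.048
Denominator: 1 + e = 1 + 0.42 = 1.42
gamma = 9.81 * 3.048 / 1.42
gamma = 21.057 kN/m^3


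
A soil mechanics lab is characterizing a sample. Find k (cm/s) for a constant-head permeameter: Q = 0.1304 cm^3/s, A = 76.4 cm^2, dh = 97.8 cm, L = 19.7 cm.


Result: 0.000344 cm/s

Derivation:
Compute hydraulic gradient:
i = dh / L = 97.8 / 19.7 = 4.96447
Then apply Darcy's law:
k = Q / (A * i)
k = 0.1304 / (76.4 * 4.96447)
k = 0.1304 / 379.285
k = 0.000344 cm/s


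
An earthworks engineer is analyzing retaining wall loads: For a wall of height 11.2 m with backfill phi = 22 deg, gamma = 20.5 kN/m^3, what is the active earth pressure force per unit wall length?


Result: 584.97 kN/m

Derivation:
Compute active earth pressure coefficient:
Ka = tan^2(45 - phi/2) = tan^2(34.0) = 0.454962
Compute active force:
Pa = 0.5 * Ka * gamma * H^2
Pa = 0.5 * 0.454962 * 20.5 * 11.2^2
Pa = 584.97 kN/m


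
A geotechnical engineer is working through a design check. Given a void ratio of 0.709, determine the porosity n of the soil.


Using the relation n = e / (1 + e)
n = 0.709 / (1 + 0.709)
n = 0.709 / 1.709
n = 0.4149


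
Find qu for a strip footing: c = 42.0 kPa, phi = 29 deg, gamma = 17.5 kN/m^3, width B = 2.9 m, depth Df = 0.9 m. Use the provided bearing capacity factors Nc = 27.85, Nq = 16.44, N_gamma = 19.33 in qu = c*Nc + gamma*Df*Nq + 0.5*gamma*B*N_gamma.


Compute qu = c*Nc + gamma*Df*Nq + 0.5*gamma*B*N_gamma
Term 1: 42.0 * 27.85 = 1169.7
Term 2: 17.5 * 0.9 * 16.44 = 258.93
Term 3: 0.5 * 17.5 * 2.9 * 19.33 = 490.49875
qu = 1169.7 + 258.93 + 490.49875
qu = 1919.13 kPa


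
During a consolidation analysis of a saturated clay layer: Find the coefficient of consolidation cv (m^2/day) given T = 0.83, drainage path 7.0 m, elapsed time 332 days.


Using cv = T * H_dr^2 / t
H_dr^2 = 7.0^2 = 49.0
cv = 0.83 * 49.0 / 332
cv = 0.1225 m^2/day


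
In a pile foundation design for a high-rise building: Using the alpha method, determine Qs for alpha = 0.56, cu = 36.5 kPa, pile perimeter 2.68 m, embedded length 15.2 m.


Using Qs = alpha * cu * perimeter * L
Qs = 0.56 * 36.5 * 2.68 * 15.2
Qs = 832.64 kN


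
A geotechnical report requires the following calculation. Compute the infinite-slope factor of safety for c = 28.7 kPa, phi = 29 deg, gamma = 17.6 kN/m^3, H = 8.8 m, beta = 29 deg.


Using Fs = c / (gamma*H*sin(beta)*cos(beta)) + tan(phi)/tan(beta)
Cohesion contribution = 28.7 / (17.6*8.8*sin(29)*cos(29))
Cohesion contribution = 0.437015
Friction contribution = tan(29)/tan(29) = 1
Fs = 0.437015 + 1
Fs = 1.437


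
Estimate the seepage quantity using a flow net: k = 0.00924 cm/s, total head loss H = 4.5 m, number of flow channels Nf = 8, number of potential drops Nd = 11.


Convert k to m/s for unit consistency with H:
k = 0.00924 cm/s = 0.00924 / 100 m/s = 9.24e-05 m/s
Using q = k * H * Nf / Nd
Nf / Nd = 8 / 11 = 0.7273
q = 9.24e-05 * 4.5 * 0.7273
q = 0.0003024 m^3/s per m


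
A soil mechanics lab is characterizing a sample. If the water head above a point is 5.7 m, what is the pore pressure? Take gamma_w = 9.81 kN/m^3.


Using u = gamma_w * h_w
u = 9.81 * 5.7
u = 55.92 kPa


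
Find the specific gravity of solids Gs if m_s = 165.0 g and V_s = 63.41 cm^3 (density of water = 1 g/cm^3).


Result: 2.602

Derivation:
Using Gs = m_s / (V_s * rho_w)
Since rho_w = 1 g/cm^3:
Gs = 165.0 / 63.41
Gs = 2.602


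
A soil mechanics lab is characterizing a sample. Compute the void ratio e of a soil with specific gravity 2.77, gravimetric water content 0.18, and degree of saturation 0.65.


Result: 0.7671

Derivation:
Using the relation e = Gs * w / S
e = 2.77 * 0.18 / 0.65
e = 0.7671


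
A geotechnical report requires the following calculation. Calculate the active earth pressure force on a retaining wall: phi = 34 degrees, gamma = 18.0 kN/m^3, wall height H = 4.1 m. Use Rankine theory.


Result: 42.77 kN/m

Derivation:
Compute active earth pressure coefficient:
Ka = tan^2(45 - phi/2) = tan^2(28.0) = 0.282715
Compute active force:
Pa = 0.5 * Ka * gamma * H^2
Pa = 0.5 * 0.282715 * 18.0 * 4.1^2
Pa = 42.77 kN/m


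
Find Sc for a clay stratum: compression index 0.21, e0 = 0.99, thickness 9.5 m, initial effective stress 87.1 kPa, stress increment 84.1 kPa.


Using Sc = Cc * H / (1 + e0) * log10((sigma0 + delta_sigma) / sigma0)
Stress ratio = (87.1 + 84.1) / 87.1 = 1.96556
log10(1.96556) = 0.293486
Cc * H / (1 + e0) = 0.21 * 9.5 / (1 + 0.99) = 1.00251
Sc = 1.00251 * 0.293486
Sc = 0.2942 m


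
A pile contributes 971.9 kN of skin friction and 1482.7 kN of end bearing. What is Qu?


Using Qu = Qf + Qb
Qu = 971.9 + 1482.7
Qu = 2454.6 kN


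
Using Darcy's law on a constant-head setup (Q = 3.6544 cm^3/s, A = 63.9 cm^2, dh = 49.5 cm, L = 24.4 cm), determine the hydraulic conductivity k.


Compute hydraulic gradient:
i = dh / L = 49.5 / 24.4 = 2.02869
Then apply Darcy's law:
k = Q / (A * i)
k = 3.6544 / (63.9 * 2.02869)
k = 3.6544 / 129.633
k = 0.02819 cm/s


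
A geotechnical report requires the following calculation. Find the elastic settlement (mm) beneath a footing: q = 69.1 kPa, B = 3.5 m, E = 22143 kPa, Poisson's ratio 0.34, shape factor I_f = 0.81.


Using Se = q * B * (1 - nu^2) * I_f / E
1 - nu^2 = 1 - 0.34^2 = 0.8844
Se = 69.1 * 3.5 * 0.8844 * 0.81 / 22143
Se = 0.007824 m
Convert to mm: Se = 0.007824 * 1000 = 7.824 mm


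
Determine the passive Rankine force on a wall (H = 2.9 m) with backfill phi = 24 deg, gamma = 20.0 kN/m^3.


Compute passive earth pressure coefficient:
Kp = tan^2(45 + phi/2) = tan^2(57.0) = 2.371184
Compute passive force:
Pp = 0.5 * Kp * gamma * H^2
Pp = 0.5 * 2.371184 * 20.0 * 2.9^2
Pp = 199.42 kN/m


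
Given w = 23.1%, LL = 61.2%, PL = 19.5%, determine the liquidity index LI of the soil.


First compute the plasticity index:
PI = LL - PL = 61.2 - 19.5 = 41.7
Then compute the liquidity index:
LI = (w - PL) / PI
LI = (23.1 - 19.5) / 41.7
LI = 0.086


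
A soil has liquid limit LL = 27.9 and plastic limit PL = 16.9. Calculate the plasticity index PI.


Using PI = LL - PL
PI = 27.9 - 16.9
PI = 11.0


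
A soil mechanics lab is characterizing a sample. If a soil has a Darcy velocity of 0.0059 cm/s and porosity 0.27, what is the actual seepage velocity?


Using v_s = v_d / n
v_s = 0.0059 / 0.27
v_s = 0.02185 cm/s


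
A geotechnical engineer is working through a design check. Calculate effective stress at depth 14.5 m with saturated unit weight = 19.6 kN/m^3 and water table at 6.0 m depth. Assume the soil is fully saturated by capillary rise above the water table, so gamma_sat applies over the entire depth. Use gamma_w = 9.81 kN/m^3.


Total stress = gamma_sat * depth
sigma = 19.6 * 14.5 = 284.2 kPa
Pore water pressure u = gamma_w * (depth - d_wt)
u = 9.81 * (14.5 - 6.0) = 83.385 kPa
Effective stress = sigma - u
sigma' = 284.2 - 83.385 = 200.82 kPa


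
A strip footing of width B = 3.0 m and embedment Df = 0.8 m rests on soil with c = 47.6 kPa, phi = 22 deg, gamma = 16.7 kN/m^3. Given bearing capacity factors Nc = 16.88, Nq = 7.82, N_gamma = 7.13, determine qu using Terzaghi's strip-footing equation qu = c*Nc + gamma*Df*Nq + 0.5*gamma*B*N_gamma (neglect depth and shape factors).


Result: 1086.57 kPa

Derivation:
Compute qu = c*Nc + gamma*Df*Nq + 0.5*gamma*B*N_gamma
Term 1: 47.6 * 16.88 = 803.488
Term 2: 16.7 * 0.8 * 7.82 = 104.4752
Term 3: 0.5 * 16.7 * 3.0 * 7.13 = 178.6065
qu = 803.488 + 104.4752 + 178.6065
qu = 1086.57 kPa


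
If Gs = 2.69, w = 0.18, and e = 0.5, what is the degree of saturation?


Using S = Gs * w / e
S = 2.69 * 0.18 / 0.5
S = 0.9684


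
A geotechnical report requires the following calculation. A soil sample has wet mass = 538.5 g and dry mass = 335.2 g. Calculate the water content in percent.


Using w = (m_wet - m_dry) / m_dry * 100
m_wet - m_dry = 538.5 - 335.2 = 203.3 g
w = 203.3 / 335.2 * 100
w = 60.65 %


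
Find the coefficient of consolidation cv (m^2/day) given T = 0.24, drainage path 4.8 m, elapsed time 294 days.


Result: 0.01881 m^2/day

Derivation:
Using cv = T * H_dr^2 / t
H_dr^2 = 4.8^2 = 23.04
cv = 0.24 * 23.04 / 294
cv = 0.01881 m^2/day


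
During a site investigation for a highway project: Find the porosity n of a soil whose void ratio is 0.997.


Using the relation n = e / (1 + e)
n = 0.997 / (1 + 0.997)
n = 0.997 / 1.997
n = 0.4992


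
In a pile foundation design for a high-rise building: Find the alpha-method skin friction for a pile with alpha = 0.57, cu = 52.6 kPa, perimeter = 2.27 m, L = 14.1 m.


Using Qs = alpha * cu * perimeter * L
Qs = 0.57 * 52.6 * 2.27 * 14.1
Qs = 959.63 kN


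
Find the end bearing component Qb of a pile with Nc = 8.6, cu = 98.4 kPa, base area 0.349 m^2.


Using Qb = Nc * cu * Ab
Qb = 8.6 * 98.4 * 0.349
Qb = 295.34 kN


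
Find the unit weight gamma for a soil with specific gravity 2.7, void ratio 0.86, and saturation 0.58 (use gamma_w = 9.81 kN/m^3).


Using gamma = gamma_w * (Gs + S*e) / (1 + e)
Numerator: Gs + S*e = 2.7 + 0.58*0.86 = 3.1988
Denominator: 1 + e = 1 + 0.86 = 1.86
gamma = 9.81 * 3.1988 / 1.86
gamma = 16.871 kN/m^3


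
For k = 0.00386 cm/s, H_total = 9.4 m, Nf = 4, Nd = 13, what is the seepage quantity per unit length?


Convert k to m/s for unit consistency with H:
k = 0.00386 cm/s = 0.00386 / 100 m/s = 3.86e-05 m/s
Using q = k * H * Nf / Nd
Nf / Nd = 4 / 13 = 0.3077
q = 3.86e-05 * 9.4 * 0.3077
q = 0.0001116 m^3/s per m


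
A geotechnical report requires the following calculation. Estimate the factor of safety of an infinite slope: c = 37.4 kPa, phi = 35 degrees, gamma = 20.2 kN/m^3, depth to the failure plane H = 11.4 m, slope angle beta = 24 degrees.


Result: 2.01

Derivation:
Using Fs = c / (gamma*H*sin(beta)*cos(beta)) + tan(phi)/tan(beta)
Cohesion contribution = 37.4 / (20.2*11.4*sin(24)*cos(24))
Cohesion contribution = 0.437091
Friction contribution = tan(35)/tan(24) = 1.57269
Fs = 0.437091 + 1.57269
Fs = 2.01


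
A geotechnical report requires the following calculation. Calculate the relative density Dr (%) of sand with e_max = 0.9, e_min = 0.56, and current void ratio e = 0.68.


Using Dr = (e_max - e) / (e_max - e_min) * 100
e_max - e = 0.9 - 0.68 = 0.22
e_max - e_min = 0.9 - 0.56 = 0.34
Dr = 0.22 / 0.34 * 100
Dr = 64.71 %


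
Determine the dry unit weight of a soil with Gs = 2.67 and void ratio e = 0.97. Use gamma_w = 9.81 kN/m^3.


Using gamma_d = Gs * gamma_w / (1 + e)
gamma_d = 2.67 * 9.81 / (1 + 0.97)
gamma_d = 2.67 * 9.81 / 1.97
gamma_d = 13.296 kN/m^3


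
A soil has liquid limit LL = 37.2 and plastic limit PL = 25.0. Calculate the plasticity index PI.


Result: 12.2

Derivation:
Using PI = LL - PL
PI = 37.2 - 25.0
PI = 12.2


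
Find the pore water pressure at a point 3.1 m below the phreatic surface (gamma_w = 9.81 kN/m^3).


Using u = gamma_w * h_w
u = 9.81 * 3.1
u = 30.41 kPa


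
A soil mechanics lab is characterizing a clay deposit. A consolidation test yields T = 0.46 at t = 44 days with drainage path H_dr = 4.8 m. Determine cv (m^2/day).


Result: 0.24087 m^2/day

Derivation:
Using cv = T * H_dr^2 / t
H_dr^2 = 4.8^2 = 23.04
cv = 0.46 * 23.04 / 44
cv = 0.24087 m^2/day


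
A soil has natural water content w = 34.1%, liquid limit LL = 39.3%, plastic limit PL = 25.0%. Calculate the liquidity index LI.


Result: 0.636

Derivation:
First compute the plasticity index:
PI = LL - PL = 39.3 - 25.0 = 14.3
Then compute the liquidity index:
LI = (w - PL) / PI
LI = (34.1 - 25.0) / 14.3
LI = 0.636


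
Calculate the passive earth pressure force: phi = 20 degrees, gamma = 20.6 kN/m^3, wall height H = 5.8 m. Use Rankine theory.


Compute passive earth pressure coefficient:
Kp = tan^2(45 + phi/2) = tan^2(55.0) = 2.039607
Compute passive force:
Pp = 0.5 * Kp * gamma * H^2
Pp = 0.5 * 2.039607 * 20.6 * 5.8^2
Pp = 706.71 kN/m


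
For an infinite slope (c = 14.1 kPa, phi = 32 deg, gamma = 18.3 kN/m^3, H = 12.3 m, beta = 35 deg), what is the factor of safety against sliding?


Using Fs = c / (gamma*H*sin(beta)*cos(beta)) + tan(phi)/tan(beta)
Cohesion contribution = 14.1 / (18.3*12.3*sin(35)*cos(35))
Cohesion contribution = 0.133324
Friction contribution = tan(32)/tan(35) = 0.892406
Fs = 0.133324 + 0.892406
Fs = 1.026


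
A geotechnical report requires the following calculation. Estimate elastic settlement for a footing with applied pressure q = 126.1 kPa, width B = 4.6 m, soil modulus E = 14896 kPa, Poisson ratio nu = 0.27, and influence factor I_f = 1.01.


Using Se = q * B * (1 - nu^2) * I_f / E
1 - nu^2 = 1 - 0.27^2 = 0.9271
Se = 126.1 * 4.6 * 0.9271 * 1.01 / 14896
Se = 0.036463 m
Convert to mm: Se = 0.036463 * 1000 = 36.463 mm


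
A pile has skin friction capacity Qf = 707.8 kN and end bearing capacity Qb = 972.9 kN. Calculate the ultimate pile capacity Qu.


Using Qu = Qf + Qb
Qu = 707.8 + 972.9
Qu = 1680.7 kN


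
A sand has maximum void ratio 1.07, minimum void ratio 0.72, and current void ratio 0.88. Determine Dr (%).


Using Dr = (e_max - e) / (e_max - e_min) * 100
e_max - e = 1.07 - 0.88 = 0.19
e_max - e_min = 1.07 - 0.72 = 0.35
Dr = 0.19 / 0.35 * 100
Dr = 54.29 %


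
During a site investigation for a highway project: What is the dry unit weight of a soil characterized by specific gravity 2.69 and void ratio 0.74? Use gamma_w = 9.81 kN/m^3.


Using gamma_d = Gs * gamma_w / (1 + e)
gamma_d = 2.69 * 9.81 / (1 + 0.74)
gamma_d = 2.69 * 9.81 / 1.74
gamma_d = 15.166 kN/m^3


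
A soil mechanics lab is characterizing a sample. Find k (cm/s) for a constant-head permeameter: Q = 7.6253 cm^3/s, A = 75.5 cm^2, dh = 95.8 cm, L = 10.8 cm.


Result: 0.011386 cm/s

Derivation:
Compute hydraulic gradient:
i = dh / L = 95.8 / 10.8 = 8.87037
Then apply Darcy's law:
k = Q / (A * i)
k = 7.6253 / (75.5 * 8.87037)
k = 7.6253 / 669.713
k = 0.011386 cm/s


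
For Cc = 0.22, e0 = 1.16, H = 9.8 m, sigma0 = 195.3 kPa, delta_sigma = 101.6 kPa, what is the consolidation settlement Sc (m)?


Result: 0.1816 m

Derivation:
Using Sc = Cc * H / (1 + e0) * log10((sigma0 + delta_sigma) / sigma0)
Stress ratio = (195.3 + 101.6) / 195.3 = 1.52023
log10(1.52023) = 0.181908
Cc * H / (1 + e0) = 0.22 * 9.8 / (1 + 1.16) = 0.998148
Sc = 0.998148 * 0.181908
Sc = 0.1816 m


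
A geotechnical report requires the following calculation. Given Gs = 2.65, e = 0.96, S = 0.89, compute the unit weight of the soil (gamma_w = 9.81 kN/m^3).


Using gamma = gamma_w * (Gs + S*e) / (1 + e)
Numerator: Gs + S*e = 2.65 + 0.89*0.96 = 3.5044
Denominator: 1 + e = 1 + 0.96 = 1.96
gamma = 9.81 * 3.5044 / 1.96
gamma = 17.54 kN/m^3


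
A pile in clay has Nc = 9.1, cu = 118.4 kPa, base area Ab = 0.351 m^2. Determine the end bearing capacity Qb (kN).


Result: 378.18 kN

Derivation:
Using Qb = Nc * cu * Ab
Qb = 9.1 * 118.4 * 0.351
Qb = 378.18 kN


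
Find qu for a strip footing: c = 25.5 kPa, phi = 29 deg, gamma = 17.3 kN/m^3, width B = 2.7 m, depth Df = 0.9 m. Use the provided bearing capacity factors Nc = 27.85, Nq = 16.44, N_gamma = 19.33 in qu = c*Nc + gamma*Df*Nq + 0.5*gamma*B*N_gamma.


Compute qu = c*Nc + gamma*Df*Nq + 0.5*gamma*B*N_gamma
Term 1: 25.5 * 27.85 = 710.175
Term 2: 17.3 * 0.9 * 16.44 = 255.9708
Term 3: 0.5 * 17.3 * 2.7 * 19.33 = 451.45215
qu = 710.175 + 255.9708 + 451.45215
qu = 1417.6 kPa


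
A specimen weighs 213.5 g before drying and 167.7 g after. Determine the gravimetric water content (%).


Using w = (m_wet - m_dry) / m_dry * 100
m_wet - m_dry = 213.5 - 167.7 = 45.8 g
w = 45.8 / 167.7 * 100
w = 27.31 %


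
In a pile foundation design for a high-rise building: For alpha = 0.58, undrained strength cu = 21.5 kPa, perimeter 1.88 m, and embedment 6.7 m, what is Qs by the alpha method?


Result: 157.07 kN

Derivation:
Using Qs = alpha * cu * perimeter * L
Qs = 0.58 * 21.5 * 1.88 * 6.7
Qs = 157.07 kN


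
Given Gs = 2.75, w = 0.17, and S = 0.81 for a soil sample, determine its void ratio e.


Using the relation e = Gs * w / S
e = 2.75 * 0.17 / 0.81
e = 0.5772


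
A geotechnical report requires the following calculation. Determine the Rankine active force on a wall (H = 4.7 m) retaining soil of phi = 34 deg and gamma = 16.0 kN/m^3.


Result: 49.96 kN/m

Derivation:
Compute active earth pressure coefficient:
Ka = tan^2(45 - phi/2) = tan^2(28.0) = 0.282715
Compute active force:
Pa = 0.5 * Ka * gamma * H^2
Pa = 0.5 * 0.282715 * 16.0 * 4.7^2
Pa = 49.96 kN/m


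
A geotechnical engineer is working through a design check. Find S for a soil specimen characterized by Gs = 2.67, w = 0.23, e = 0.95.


Using S = Gs * w / e
S = 2.67 * 0.23 / 0.95
S = 0.6464


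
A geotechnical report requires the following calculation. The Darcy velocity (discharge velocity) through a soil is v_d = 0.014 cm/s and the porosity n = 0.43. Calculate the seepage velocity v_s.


Using v_s = v_d / n
v_s = 0.014 / 0.43
v_s = 0.03256 cm/s


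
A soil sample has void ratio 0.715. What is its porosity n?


Using the relation n = e / (1 + e)
n = 0.715 / (1 + 0.715)
n = 0.715 / 1.715
n = 0.4169


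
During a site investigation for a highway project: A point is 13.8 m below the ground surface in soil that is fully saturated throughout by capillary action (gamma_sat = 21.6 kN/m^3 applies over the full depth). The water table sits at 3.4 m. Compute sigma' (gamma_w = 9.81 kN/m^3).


Total stress = gamma_sat * depth
sigma = 21.6 * 13.8 = 298.08 kPa
Pore water pressure u = gamma_w * (depth - d_wt)
u = 9.81 * (13.8 - 3.4) = 102.024 kPa
Effective stress = sigma - u
sigma' = 298.08 - 102.024 = 196.06 kPa


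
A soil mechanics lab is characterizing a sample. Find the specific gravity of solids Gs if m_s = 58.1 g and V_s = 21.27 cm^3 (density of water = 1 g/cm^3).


Using Gs = m_s / (V_s * rho_w)
Since rho_w = 1 g/cm^3:
Gs = 58.1 / 21.27
Gs = 2.732


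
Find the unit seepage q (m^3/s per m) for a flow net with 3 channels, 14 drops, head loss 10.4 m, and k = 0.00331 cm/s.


Convert k to m/s for unit consistency with H:
k = 0.00331 cm/s = 0.00331 / 100 m/s = 3.31e-05 m/s
Using q = k * H * Nf / Nd
Nf / Nd = 3 / 14 = 0.2143
q = 3.31e-05 * 10.4 * 0.2143
q = 7.377e-05 m^3/s per m


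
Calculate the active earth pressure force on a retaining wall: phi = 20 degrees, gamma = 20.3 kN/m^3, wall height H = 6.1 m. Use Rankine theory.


Result: 185.17 kN/m

Derivation:
Compute active earth pressure coefficient:
Ka = tan^2(45 - phi/2) = tan^2(35.0) = 0.490291
Compute active force:
Pa = 0.5 * Ka * gamma * H^2
Pa = 0.5 * 0.490291 * 20.3 * 6.1^2
Pa = 185.17 kN/m


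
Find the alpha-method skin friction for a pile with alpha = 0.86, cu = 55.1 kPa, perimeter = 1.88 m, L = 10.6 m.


Using Qs = alpha * cu * perimeter * L
Qs = 0.86 * 55.1 * 1.88 * 10.6
Qs = 944.31 kN


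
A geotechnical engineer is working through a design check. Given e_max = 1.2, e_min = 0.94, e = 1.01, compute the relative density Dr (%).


Result: 73.08 %

Derivation:
Using Dr = (e_max - e) / (e_max - e_min) * 100
e_max - e = 1.2 - 1.01 = 0.19
e_max - e_min = 1.2 - 0.94 = 0.26
Dr = 0.19 / 0.26 * 100
Dr = 73.08 %


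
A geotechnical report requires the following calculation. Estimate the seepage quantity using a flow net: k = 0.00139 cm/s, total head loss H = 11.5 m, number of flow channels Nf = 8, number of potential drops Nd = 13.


Convert k to m/s for unit consistency with H:
k = 0.00139 cm/s = 0.00139 / 100 m/s = 1.39e-05 m/s
Using q = k * H * Nf / Nd
Nf / Nd = 8 / 13 = 0.6154
q = 1.39e-05 * 11.5 * 0.6154
q = 9.837e-05 m^3/s per m


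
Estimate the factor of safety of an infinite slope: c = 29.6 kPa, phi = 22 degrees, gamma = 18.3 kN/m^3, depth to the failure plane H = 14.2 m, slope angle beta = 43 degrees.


Using Fs = c / (gamma*H*sin(beta)*cos(beta)) + tan(phi)/tan(beta)
Cohesion contribution = 29.6 / (18.3*14.2*sin(43)*cos(43))
Cohesion contribution = 0.228371
Friction contribution = tan(22)/tan(43) = 0.433265
Fs = 0.228371 + 0.433265
Fs = 0.662


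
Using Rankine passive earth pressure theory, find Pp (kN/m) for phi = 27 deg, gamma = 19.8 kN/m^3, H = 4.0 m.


Result: 421.81 kN/m

Derivation:
Compute passive earth pressure coefficient:
Kp = tan^2(45 + phi/2) = tan^2(58.5) = 2.66294
Compute passive force:
Pp = 0.5 * Kp * gamma * H^2
Pp = 0.5 * 2.66294 * 19.8 * 4.0^2
Pp = 421.81 kN/m


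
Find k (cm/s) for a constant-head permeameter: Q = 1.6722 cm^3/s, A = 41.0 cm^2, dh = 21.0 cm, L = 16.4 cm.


Compute hydraulic gradient:
i = dh / L = 21.0 / 16.4 = 1.28049
Then apply Darcy's law:
k = Q / (A * i)
k = 1.6722 / (41.0 * 1.28049)
k = 1.6722 / 52.5
k = 0.031851 cm/s


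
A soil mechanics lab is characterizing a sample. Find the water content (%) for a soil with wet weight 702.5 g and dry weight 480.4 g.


Using w = (m_wet - m_dry) / m_dry * 100
m_wet - m_dry = 702.5 - 480.4 = 222.1 g
w = 222.1 / 480.4 * 100
w = 46.23 %


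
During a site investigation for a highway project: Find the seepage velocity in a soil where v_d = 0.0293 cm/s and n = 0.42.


Using v_s = v_d / n
v_s = 0.0293 / 0.42
v_s = 0.06976 cm/s


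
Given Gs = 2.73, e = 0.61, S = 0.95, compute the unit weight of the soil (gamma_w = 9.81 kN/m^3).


Using gamma = gamma_w * (Gs + S*e) / (1 + e)
Numerator: Gs + S*e = 2.73 + 0.95*0.61 = 3.3095
Denominator: 1 + e = 1 + 0.61 = 1.61
gamma = 9.81 * 3.3095 / 1.61
gamma = 20.165 kN/m^3


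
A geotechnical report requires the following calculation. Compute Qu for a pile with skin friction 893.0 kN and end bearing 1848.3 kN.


Using Qu = Qf + Qb
Qu = 893.0 + 1848.3
Qu = 2741.3 kN


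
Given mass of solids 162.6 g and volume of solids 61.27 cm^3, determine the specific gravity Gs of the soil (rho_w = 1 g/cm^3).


Using Gs = m_s / (V_s * rho_w)
Since rho_w = 1 g/cm^3:
Gs = 162.6 / 61.27
Gs = 2.654


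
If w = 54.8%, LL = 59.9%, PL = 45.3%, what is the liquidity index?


First compute the plasticity index:
PI = LL - PL = 59.9 - 45.3 = 14.6
Then compute the liquidity index:
LI = (w - PL) / PI
LI = (54.8 - 45.3) / 14.6
LI = 0.651


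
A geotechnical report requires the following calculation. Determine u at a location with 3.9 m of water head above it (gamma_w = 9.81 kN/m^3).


Using u = gamma_w * h_w
u = 9.81 * 3.9
u = 38.26 kPa


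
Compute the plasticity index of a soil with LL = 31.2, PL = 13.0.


Using PI = LL - PL
PI = 31.2 - 13.0
PI = 18.2


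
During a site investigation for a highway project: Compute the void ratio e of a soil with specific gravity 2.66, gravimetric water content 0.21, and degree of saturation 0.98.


Result: 0.57

Derivation:
Using the relation e = Gs * w / S
e = 2.66 * 0.21 / 0.98
e = 0.57


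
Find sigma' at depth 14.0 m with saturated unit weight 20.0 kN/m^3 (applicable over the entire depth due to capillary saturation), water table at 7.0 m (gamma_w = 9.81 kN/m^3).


Total stress = gamma_sat * depth
sigma = 20.0 * 14.0 = 280.0 kPa
Pore water pressure u = gamma_w * (depth - d_wt)
u = 9.81 * (14.0 - 7.0) = 68.67 kPa
Effective stress = sigma - u
sigma' = 280.0 - 68.67 = 211.33 kPa


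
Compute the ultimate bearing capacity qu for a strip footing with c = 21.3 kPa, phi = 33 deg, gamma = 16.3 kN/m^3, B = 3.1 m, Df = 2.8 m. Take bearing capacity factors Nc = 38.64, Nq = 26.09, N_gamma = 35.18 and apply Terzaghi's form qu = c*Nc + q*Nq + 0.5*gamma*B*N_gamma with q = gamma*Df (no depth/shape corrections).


Result: 2902.6 kPa

Derivation:
Compute qu = c*Nc + gamma*Df*Nq + 0.5*gamma*B*N_gamma
Term 1: 21.3 * 38.64 = 823.032
Term 2: 16.3 * 2.8 * 26.09 = 1190.7476
Term 3: 0.5 * 16.3 * 3.1 * 35.18 = 888.8227
qu = 823.032 + 1190.7476 + 888.8227
qu = 2902.6 kPa


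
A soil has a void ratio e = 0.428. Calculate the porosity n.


Using the relation n = e / (1 + e)
n = 0.428 / (1 + 0.428)
n = 0.428 / 1.428
n = 0.2997


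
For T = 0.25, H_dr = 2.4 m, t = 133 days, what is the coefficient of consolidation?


Using cv = T * H_dr^2 / t
H_dr^2 = 2.4^2 = 5.76
cv = 0.25 * 5.76 / 133
cv = 0.01083 m^2/day


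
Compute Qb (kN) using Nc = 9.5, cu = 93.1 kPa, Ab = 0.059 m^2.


Using Qb = Nc * cu * Ab
Qb = 9.5 * 93.1 * 0.059
Qb = 52.18 kN


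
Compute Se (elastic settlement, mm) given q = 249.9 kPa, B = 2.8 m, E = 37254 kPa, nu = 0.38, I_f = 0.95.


Using Se = q * B * (1 - nu^2) * I_f / E
1 - nu^2 = 1 - 0.38^2 = 0.8556
Se = 249.9 * 2.8 * 0.8556 * 0.95 / 37254
Se = 0.015267 m
Convert to mm: Se = 0.015267 * 1000 = 15.267 mm


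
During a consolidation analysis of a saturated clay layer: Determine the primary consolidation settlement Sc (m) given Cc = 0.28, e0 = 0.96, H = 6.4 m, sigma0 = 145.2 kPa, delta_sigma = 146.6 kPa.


Result: 0.2771 m

Derivation:
Using Sc = Cc * H / (1 + e0) * log10((sigma0 + delta_sigma) / sigma0)
Stress ratio = (145.2 + 146.6) / 145.2 = 2.00964
log10(2.00964) = 0.303119
Cc * H / (1 + e0) = 0.28 * 6.4 / (1 + 0.96) = 0.914286
Sc = 0.914286 * 0.303119
Sc = 0.2771 m


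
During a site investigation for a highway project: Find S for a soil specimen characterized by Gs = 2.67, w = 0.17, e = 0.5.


Using S = Gs * w / e
S = 2.67 * 0.17 / 0.5
S = 0.9078


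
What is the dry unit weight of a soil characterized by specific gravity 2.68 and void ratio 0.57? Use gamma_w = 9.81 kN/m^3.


Using gamma_d = Gs * gamma_w / (1 + e)
gamma_d = 2.68 * 9.81 / (1 + 0.57)
gamma_d = 2.68 * 9.81 / 1.57
gamma_d = 16.746 kN/m^3


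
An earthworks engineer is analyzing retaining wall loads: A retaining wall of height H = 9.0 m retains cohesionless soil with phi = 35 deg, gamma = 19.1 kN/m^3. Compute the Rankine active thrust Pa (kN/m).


Compute active earth pressure coefficient:
Ka = tan^2(45 - phi/2) = tan^2(27.5) = 0.27099
Compute active force:
Pa = 0.5 * Ka * gamma * H^2
Pa = 0.5 * 0.27099 * 19.1 * 9.0^2
Pa = 209.62 kN/m


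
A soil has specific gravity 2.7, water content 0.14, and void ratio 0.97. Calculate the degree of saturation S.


Using S = Gs * w / e
S = 2.7 * 0.14 / 0.97
S = 0.3897


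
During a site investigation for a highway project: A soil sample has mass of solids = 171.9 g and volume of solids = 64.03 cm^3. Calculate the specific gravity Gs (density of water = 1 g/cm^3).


Using Gs = m_s / (V_s * rho_w)
Since rho_w = 1 g/cm^3:
Gs = 171.9 / 64.03
Gs = 2.685


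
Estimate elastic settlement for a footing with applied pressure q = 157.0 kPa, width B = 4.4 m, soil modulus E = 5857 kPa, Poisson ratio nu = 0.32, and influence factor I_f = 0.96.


Using Se = q * B * (1 - nu^2) * I_f / E
1 - nu^2 = 1 - 0.32^2 = 0.8976
Se = 157.0 * 4.4 * 0.8976 * 0.96 / 5857
Se = 0.101632 m
Convert to mm: Se = 0.101632 * 1000 = 101.632 mm


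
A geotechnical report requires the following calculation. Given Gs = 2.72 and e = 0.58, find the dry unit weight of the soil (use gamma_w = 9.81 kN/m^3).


Using gamma_d = Gs * gamma_w / (1 + e)
gamma_d = 2.72 * 9.81 / (1 + 0.58)
gamma_d = 2.72 * 9.81 / 1.58
gamma_d = 16.888 kN/m^3


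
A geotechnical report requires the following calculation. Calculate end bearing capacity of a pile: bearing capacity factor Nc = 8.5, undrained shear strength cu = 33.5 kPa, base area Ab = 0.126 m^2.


Using Qb = Nc * cu * Ab
Qb = 8.5 * 33.5 * 0.126
Qb = 35.88 kN


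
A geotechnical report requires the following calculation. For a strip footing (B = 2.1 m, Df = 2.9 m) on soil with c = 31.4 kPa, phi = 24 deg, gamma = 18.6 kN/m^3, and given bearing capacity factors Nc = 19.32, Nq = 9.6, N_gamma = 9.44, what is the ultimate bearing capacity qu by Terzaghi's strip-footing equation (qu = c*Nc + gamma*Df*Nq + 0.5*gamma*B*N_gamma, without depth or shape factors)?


Result: 1308.84 kPa

Derivation:
Compute qu = c*Nc + gamma*Df*Nq + 0.5*gamma*B*N_gamma
Term 1: 31.4 * 19.32 = 606.648
Term 2: 18.6 * 2.9 * 9.6 = 517.824
Term 3: 0.5 * 18.6 * 2.1 * 9.44 = 184.3632
qu = 606.648 + 517.824 + 184.3632
qu = 1308.84 kPa


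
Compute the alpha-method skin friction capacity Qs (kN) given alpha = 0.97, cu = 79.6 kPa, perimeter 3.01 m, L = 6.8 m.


Using Qs = alpha * cu * perimeter * L
Qs = 0.97 * 79.6 * 3.01 * 6.8
Qs = 1580.38 kN


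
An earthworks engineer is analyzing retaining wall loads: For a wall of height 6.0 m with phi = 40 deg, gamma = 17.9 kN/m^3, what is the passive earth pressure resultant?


Compute passive earth pressure coefficient:
Kp = tan^2(45 + phi/2) = tan^2(65.0) = 4.59891
Compute passive force:
Pp = 0.5 * Kp * gamma * H^2
Pp = 0.5 * 4.59891 * 17.9 * 6.0^2
Pp = 1481.77 kN/m


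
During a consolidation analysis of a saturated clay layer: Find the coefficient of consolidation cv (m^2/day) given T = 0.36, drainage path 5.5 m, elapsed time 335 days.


Using cv = T * H_dr^2 / t
H_dr^2 = 5.5^2 = 30.25
cv = 0.36 * 30.25 / 335
cv = 0.03251 m^2/day


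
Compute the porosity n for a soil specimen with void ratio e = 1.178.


Using the relation n = e / (1 + e)
n = 1.178 / (1 + 1.178)
n = 1.178 / 2.178
n = 0.5409


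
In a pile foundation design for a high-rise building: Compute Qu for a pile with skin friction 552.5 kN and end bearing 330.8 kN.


Result: 883.3 kN

Derivation:
Using Qu = Qf + Qb
Qu = 552.5 + 330.8
Qu = 883.3 kN


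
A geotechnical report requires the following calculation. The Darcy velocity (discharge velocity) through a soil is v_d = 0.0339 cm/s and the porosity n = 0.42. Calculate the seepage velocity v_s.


Result: 0.08071 cm/s

Derivation:
Using v_s = v_d / n
v_s = 0.0339 / 0.42
v_s = 0.08071 cm/s


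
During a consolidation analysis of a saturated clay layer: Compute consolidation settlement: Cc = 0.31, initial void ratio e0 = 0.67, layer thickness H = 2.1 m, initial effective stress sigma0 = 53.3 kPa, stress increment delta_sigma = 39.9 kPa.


Result: 0.0946 m

Derivation:
Using Sc = Cc * H / (1 + e0) * log10((sigma0 + delta_sigma) / sigma0)
Stress ratio = (53.3 + 39.9) / 53.3 = 1.74859
log10(1.74859) = 0.242689
Cc * H / (1 + e0) = 0.31 * 2.1 / (1 + 0.67) = 0.38982
Sc = 0.38982 * 0.242689
Sc = 0.0946 m


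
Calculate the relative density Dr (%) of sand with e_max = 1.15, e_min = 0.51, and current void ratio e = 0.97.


Using Dr = (e_max - e) / (e_max - e_min) * 100
e_max - e = 1.15 - 0.97 = 0.18
e_max - e_min = 1.15 - 0.51 = 0.64
Dr = 0.18 / 0.64 * 100
Dr = 28.12 %


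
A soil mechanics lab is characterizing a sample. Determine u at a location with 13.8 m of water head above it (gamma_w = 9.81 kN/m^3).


Using u = gamma_w * h_w
u = 9.81 * 13.8
u = 135.38 kPa


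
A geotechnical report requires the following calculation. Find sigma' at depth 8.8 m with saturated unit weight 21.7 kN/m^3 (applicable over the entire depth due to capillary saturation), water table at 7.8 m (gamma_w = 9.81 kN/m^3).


Total stress = gamma_sat * depth
sigma = 21.7 * 8.8 = 190.96 kPa
Pore water pressure u = gamma_w * (depth - d_wt)
u = 9.81 * (8.8 - 7.8) = 9.81 kPa
Effective stress = sigma - u
sigma' = 190.96 - 9.81 = 181.15 kPa
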